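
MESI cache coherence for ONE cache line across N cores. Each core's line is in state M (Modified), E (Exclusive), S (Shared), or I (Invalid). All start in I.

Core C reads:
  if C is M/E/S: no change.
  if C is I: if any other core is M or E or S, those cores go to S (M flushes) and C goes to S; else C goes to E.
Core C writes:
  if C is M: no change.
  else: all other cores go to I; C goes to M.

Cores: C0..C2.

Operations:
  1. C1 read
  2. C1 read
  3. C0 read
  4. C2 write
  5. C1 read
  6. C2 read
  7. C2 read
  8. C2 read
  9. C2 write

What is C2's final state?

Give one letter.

Op 1: C1 read [C1 read from I: no other sharers -> C1=E (exclusive)] -> [I,E,I]
Op 2: C1 read [C1 read: already in E, no change] -> [I,E,I]
Op 3: C0 read [C0 read from I: others=['C1=E'] -> C0=S, others downsized to S] -> [S,S,I]
Op 4: C2 write [C2 write: invalidate ['C0=S', 'C1=S'] -> C2=M] -> [I,I,M]
Op 5: C1 read [C1 read from I: others=['C2=M'] -> C1=S, others downsized to S] -> [I,S,S]
Op 6: C2 read [C2 read: already in S, no change] -> [I,S,S]
Op 7: C2 read [C2 read: already in S, no change] -> [I,S,S]
Op 8: C2 read [C2 read: already in S, no change] -> [I,S,S]
Op 9: C2 write [C2 write: invalidate ['C1=S'] -> C2=M] -> [I,I,M]

Answer: M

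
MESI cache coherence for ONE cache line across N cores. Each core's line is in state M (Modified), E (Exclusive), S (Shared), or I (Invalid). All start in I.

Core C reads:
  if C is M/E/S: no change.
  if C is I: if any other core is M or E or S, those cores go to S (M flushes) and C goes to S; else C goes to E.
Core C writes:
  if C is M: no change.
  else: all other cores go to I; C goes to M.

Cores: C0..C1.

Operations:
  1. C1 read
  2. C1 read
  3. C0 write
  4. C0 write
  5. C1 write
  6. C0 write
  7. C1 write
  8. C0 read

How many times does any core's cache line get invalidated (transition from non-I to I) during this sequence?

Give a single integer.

Answer: 4

Derivation:
Op 1: C1 read [C1 read from I: no other sharers -> C1=E (exclusive)] -> [I,E] (invalidations this op: 0; running total: 0)
Op 2: C1 read [C1 read: already in E, no change] -> [I,E] (invalidations this op: 0; running total: 0)
Op 3: C0 write [C0 write: invalidate ['C1=E'] -> C0=M] -> [M,I] (invalidations this op: 1; running total: 1)
Op 4: C0 write [C0 write: already M (modified), no change] -> [M,I] (invalidations this op: 0; running total: 1)
Op 5: C1 write [C1 write: invalidate ['C0=M'] -> C1=M] -> [I,M] (invalidations this op: 1; running total: 2)
Op 6: C0 write [C0 write: invalidate ['C1=M'] -> C0=M] -> [M,I] (invalidations this op: 1; running total: 3)
Op 7: C1 write [C1 write: invalidate ['C0=M'] -> C1=M] -> [I,M] (invalidations this op: 1; running total: 4)
Op 8: C0 read [C0 read from I: others=['C1=M'] -> C0=S, others downsized to S] -> [S,S] (invalidations this op: 0; running total: 4)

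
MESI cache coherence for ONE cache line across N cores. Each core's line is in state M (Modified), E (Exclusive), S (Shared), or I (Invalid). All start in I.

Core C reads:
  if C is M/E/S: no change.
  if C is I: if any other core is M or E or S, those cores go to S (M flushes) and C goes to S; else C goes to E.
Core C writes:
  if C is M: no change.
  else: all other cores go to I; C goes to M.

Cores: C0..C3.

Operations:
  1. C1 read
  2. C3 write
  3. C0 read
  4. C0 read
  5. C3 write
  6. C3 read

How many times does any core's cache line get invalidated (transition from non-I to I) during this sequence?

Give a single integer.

Op 1: C1 read [C1 read from I: no other sharers -> C1=E (exclusive)] -> [I,E,I,I] (invalidations this op: 0; running total: 0)
Op 2: C3 write [C3 write: invalidate ['C1=E'] -> C3=M] -> [I,I,I,M] (invalidations this op: 1; running total: 1)
Op 3: C0 read [C0 read from I: others=['C3=M'] -> C0=S, others downsized to S] -> [S,I,I,S] (invalidations this op: 0; running total: 1)
Op 4: C0 read [C0 read: already in S, no change] -> [S,I,I,S] (invalidations this op: 0; running total: 1)
Op 5: C3 write [C3 write: invalidate ['C0=S'] -> C3=M] -> [I,I,I,M] (invalidations this op: 1; running total: 2)
Op 6: C3 read [C3 read: already in M, no change] -> [I,I,I,M] (invalidations this op: 0; running total: 2)

Answer: 2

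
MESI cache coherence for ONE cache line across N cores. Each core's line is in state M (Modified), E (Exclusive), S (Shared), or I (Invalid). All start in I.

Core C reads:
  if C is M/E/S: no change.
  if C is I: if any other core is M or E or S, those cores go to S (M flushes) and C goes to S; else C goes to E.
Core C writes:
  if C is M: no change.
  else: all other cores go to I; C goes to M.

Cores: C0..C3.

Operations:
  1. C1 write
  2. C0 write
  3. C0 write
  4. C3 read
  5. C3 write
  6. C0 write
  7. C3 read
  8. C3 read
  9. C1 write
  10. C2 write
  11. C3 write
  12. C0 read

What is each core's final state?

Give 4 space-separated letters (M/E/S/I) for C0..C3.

Answer: S I I S

Derivation:
Op 1: C1 write [C1 write: invalidate none -> C1=M] -> [I,M,I,I]
Op 2: C0 write [C0 write: invalidate ['C1=M'] -> C0=M] -> [M,I,I,I]
Op 3: C0 write [C0 write: already M (modified), no change] -> [M,I,I,I]
Op 4: C3 read [C3 read from I: others=['C0=M'] -> C3=S, others downsized to S] -> [S,I,I,S]
Op 5: C3 write [C3 write: invalidate ['C0=S'] -> C3=M] -> [I,I,I,M]
Op 6: C0 write [C0 write: invalidate ['C3=M'] -> C0=M] -> [M,I,I,I]
Op 7: C3 read [C3 read from I: others=['C0=M'] -> C3=S, others downsized to S] -> [S,I,I,S]
Op 8: C3 read [C3 read: already in S, no change] -> [S,I,I,S]
Op 9: C1 write [C1 write: invalidate ['C0=S', 'C3=S'] -> C1=M] -> [I,M,I,I]
Op 10: C2 write [C2 write: invalidate ['C1=M'] -> C2=M] -> [I,I,M,I]
Op 11: C3 write [C3 write: invalidate ['C2=M'] -> C3=M] -> [I,I,I,M]
Op 12: C0 read [C0 read from I: others=['C3=M'] -> C0=S, others downsized to S] -> [S,I,I,S]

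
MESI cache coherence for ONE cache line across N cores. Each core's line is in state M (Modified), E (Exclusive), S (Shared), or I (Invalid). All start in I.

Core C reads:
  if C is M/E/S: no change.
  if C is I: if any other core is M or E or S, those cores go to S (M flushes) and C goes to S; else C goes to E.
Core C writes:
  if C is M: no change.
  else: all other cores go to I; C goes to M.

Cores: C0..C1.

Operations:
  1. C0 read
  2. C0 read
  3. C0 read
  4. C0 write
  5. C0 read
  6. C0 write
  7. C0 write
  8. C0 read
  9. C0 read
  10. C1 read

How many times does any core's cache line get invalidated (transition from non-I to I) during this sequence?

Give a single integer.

Answer: 0

Derivation:
Op 1: C0 read [C0 read from I: no other sharers -> C0=E (exclusive)] -> [E,I] (invalidations this op: 0; running total: 0)
Op 2: C0 read [C0 read: already in E, no change] -> [E,I] (invalidations this op: 0; running total: 0)
Op 3: C0 read [C0 read: already in E, no change] -> [E,I] (invalidations this op: 0; running total: 0)
Op 4: C0 write [C0 write: invalidate none -> C0=M] -> [M,I] (invalidations this op: 0; running total: 0)
Op 5: C0 read [C0 read: already in M, no change] -> [M,I] (invalidations this op: 0; running total: 0)
Op 6: C0 write [C0 write: already M (modified), no change] -> [M,I] (invalidations this op: 0; running total: 0)
Op 7: C0 write [C0 write: already M (modified), no change] -> [M,I] (invalidations this op: 0; running total: 0)
Op 8: C0 read [C0 read: already in M, no change] -> [M,I] (invalidations this op: 0; running total: 0)
Op 9: C0 read [C0 read: already in M, no change] -> [M,I] (invalidations this op: 0; running total: 0)
Op 10: C1 read [C1 read from I: others=['C0=M'] -> C1=S, others downsized to S] -> [S,S] (invalidations this op: 0; running total: 0)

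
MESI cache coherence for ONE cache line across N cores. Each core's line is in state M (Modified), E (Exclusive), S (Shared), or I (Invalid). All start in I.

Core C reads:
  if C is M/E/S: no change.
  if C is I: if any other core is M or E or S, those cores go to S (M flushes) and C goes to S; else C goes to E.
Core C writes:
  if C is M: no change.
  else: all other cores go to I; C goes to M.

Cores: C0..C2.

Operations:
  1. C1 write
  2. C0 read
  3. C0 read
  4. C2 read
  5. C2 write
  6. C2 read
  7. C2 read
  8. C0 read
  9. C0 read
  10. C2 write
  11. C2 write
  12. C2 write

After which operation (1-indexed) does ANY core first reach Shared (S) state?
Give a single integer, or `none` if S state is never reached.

Answer: 2

Derivation:
Op 1: C1 write [C1 write: invalidate none -> C1=M] -> [I,M,I]
Op 2: C0 read [C0 read from I: others=['C1=M'] -> C0=S, others downsized to S] -> [S,S,I]
  -> First S state at op 2; remaining ops need not be traced.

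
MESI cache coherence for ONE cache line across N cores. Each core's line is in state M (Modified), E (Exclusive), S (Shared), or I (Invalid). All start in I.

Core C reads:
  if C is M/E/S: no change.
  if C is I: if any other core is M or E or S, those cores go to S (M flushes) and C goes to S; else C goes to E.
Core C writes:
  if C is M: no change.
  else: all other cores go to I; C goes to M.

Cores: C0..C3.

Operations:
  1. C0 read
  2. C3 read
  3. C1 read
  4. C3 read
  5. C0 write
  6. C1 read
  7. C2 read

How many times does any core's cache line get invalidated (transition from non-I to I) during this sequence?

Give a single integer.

Answer: 2

Derivation:
Op 1: C0 read [C0 read from I: no other sharers -> C0=E (exclusive)] -> [E,I,I,I] (invalidations this op: 0; running total: 0)
Op 2: C3 read [C3 read from I: others=['C0=E'] -> C3=S, others downsized to S] -> [S,I,I,S] (invalidations this op: 0; running total: 0)
Op 3: C1 read [C1 read from I: others=['C0=S', 'C3=S'] -> C1=S, others downsized to S] -> [S,S,I,S] (invalidations this op: 0; running total: 0)
Op 4: C3 read [C3 read: already in S, no change] -> [S,S,I,S] (invalidations this op: 0; running total: 0)
Op 5: C0 write [C0 write: invalidate ['C1=S', 'C3=S'] -> C0=M] -> [M,I,I,I] (invalidations this op: 2; running total: 2)
Op 6: C1 read [C1 read from I: others=['C0=M'] -> C1=S, others downsized to S] -> [S,S,I,I] (invalidations this op: 0; running total: 2)
Op 7: C2 read [C2 read from I: others=['C0=S', 'C1=S'] -> C2=S, others downsized to S] -> [S,S,S,I] (invalidations this op: 0; running total: 2)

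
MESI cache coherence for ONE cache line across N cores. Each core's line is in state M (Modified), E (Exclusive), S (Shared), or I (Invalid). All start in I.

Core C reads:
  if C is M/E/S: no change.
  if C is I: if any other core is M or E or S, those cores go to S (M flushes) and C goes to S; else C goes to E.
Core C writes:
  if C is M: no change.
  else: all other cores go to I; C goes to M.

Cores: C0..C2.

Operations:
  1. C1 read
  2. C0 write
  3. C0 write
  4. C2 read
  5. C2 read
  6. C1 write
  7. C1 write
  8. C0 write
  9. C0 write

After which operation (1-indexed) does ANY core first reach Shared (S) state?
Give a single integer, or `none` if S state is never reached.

Op 1: C1 read [C1 read from I: no other sharers -> C1=E (exclusive)] -> [I,E,I]
Op 2: C0 write [C0 write: invalidate ['C1=E'] -> C0=M] -> [M,I,I]
Op 3: C0 write [C0 write: already M (modified), no change] -> [M,I,I]
Op 4: C2 read [C2 read from I: others=['C0=M'] -> C2=S, others downsized to S] -> [S,I,S]
  -> First S state at op 4; remaining ops need not be traced.

Answer: 4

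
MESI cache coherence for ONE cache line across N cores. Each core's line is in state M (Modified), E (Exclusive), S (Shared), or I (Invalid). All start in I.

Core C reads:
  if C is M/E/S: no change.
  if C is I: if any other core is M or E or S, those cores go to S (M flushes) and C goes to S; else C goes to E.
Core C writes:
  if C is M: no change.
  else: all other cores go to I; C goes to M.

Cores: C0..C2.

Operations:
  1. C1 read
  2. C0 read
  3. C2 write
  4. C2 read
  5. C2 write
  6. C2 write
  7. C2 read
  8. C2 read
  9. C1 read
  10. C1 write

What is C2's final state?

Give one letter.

Op 1: C1 read [C1 read from I: no other sharers -> C1=E (exclusive)] -> [I,E,I]
Op 2: C0 read [C0 read from I: others=['C1=E'] -> C0=S, others downsized to S] -> [S,S,I]
Op 3: C2 write [C2 write: invalidate ['C0=S', 'C1=S'] -> C2=M] -> [I,I,M]
Op 4: C2 read [C2 read: already in M, no change] -> [I,I,M]
Op 5: C2 write [C2 write: already M (modified), no change] -> [I,I,M]
Op 6: C2 write [C2 write: already M (modified), no change] -> [I,I,M]
Op 7: C2 read [C2 read: already in M, no change] -> [I,I,M]
Op 8: C2 read [C2 read: already in M, no change] -> [I,I,M]
Op 9: C1 read [C1 read from I: others=['C2=M'] -> C1=S, others downsized to S] -> [I,S,S]
Op 10: C1 write [C1 write: invalidate ['C2=S'] -> C1=M] -> [I,M,I]

Answer: I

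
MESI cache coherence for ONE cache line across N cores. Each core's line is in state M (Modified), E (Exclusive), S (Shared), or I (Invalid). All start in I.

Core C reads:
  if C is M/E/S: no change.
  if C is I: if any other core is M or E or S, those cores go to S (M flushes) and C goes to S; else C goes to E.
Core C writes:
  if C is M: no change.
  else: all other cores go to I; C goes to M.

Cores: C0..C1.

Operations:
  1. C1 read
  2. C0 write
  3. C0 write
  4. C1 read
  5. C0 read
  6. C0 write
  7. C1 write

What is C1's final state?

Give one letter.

Op 1: C1 read [C1 read from I: no other sharers -> C1=E (exclusive)] -> [I,E]
Op 2: C0 write [C0 write: invalidate ['C1=E'] -> C0=M] -> [M,I]
Op 3: C0 write [C0 write: already M (modified), no change] -> [M,I]
Op 4: C1 read [C1 read from I: others=['C0=M'] -> C1=S, others downsized to S] -> [S,S]
Op 5: C0 read [C0 read: already in S, no change] -> [S,S]
Op 6: C0 write [C0 write: invalidate ['C1=S'] -> C0=M] -> [M,I]
Op 7: C1 write [C1 write: invalidate ['C0=M'] -> C1=M] -> [I,M]

Answer: M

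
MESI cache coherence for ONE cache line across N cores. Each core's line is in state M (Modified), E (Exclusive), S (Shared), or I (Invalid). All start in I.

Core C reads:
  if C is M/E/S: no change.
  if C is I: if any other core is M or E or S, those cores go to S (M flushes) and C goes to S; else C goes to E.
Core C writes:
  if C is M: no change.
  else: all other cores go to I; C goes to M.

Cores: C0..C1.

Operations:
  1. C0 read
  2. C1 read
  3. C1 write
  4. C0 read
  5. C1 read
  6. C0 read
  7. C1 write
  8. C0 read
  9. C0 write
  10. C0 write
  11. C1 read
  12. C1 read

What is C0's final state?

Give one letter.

Op 1: C0 read [C0 read from I: no other sharers -> C0=E (exclusive)] -> [E,I]
Op 2: C1 read [C1 read from I: others=['C0=E'] -> C1=S, others downsized to S] -> [S,S]
Op 3: C1 write [C1 write: invalidate ['C0=S'] -> C1=M] -> [I,M]
Op 4: C0 read [C0 read from I: others=['C1=M'] -> C0=S, others downsized to S] -> [S,S]
Op 5: C1 read [C1 read: already in S, no change] -> [S,S]
Op 6: C0 read [C0 read: already in S, no change] -> [S,S]
Op 7: C1 write [C1 write: invalidate ['C0=S'] -> C1=M] -> [I,M]
Op 8: C0 read [C0 read from I: others=['C1=M'] -> C0=S, others downsized to S] -> [S,S]
Op 9: C0 write [C0 write: invalidate ['C1=S'] -> C0=M] -> [M,I]
Op 10: C0 write [C0 write: already M (modified), no change] -> [M,I]
Op 11: C1 read [C1 read from I: others=['C0=M'] -> C1=S, others downsized to S] -> [S,S]
Op 12: C1 read [C1 read: already in S, no change] -> [S,S]

Answer: S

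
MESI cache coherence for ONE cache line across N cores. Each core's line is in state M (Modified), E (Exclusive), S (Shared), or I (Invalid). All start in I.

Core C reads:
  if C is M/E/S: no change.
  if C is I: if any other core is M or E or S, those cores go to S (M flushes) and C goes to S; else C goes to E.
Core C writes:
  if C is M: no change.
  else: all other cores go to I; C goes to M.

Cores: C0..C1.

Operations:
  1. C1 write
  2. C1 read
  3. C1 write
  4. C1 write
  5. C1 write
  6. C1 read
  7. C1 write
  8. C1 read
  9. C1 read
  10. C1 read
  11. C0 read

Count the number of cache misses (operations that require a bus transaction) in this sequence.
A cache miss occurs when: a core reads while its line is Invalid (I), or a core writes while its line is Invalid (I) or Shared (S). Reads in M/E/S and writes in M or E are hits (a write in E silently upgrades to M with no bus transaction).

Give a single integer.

Answer: 2

Derivation:
Op 1: C1 write [C1 write: invalidate none -> C1=M] -> [I,M] [MISS #1: write from I]
Op 2: C1 read [C1 read: already in M, no change] -> [I,M] [hit: read from M]
Op 3: C1 write [C1 write: already M (modified), no change] -> [I,M] [hit: write from M]
Op 4: C1 write [C1 write: already M (modified), no change] -> [I,M] [hit: write from M]
Op 5: C1 write [C1 write: already M (modified), no change] -> [I,M] [hit: write from M]
Op 6: C1 read [C1 read: already in M, no change] -> [I,M] [hit: read from M]
Op 7: C1 write [C1 write: already M (modified), no change] -> [I,M] [hit: write from M]
Op 8: C1 read [C1 read: already in M, no change] -> [I,M] [hit: read from M]
Op 9: C1 read [C1 read: already in M, no change] -> [I,M] [hit: read from M]
Op 10: C1 read [C1 read: already in M, no change] -> [I,M] [hit: read from M]
Op 11: C0 read [C0 read from I: others=['C1=M'] -> C0=S, others downsized to S] -> [S,S] [MISS #2: read from I]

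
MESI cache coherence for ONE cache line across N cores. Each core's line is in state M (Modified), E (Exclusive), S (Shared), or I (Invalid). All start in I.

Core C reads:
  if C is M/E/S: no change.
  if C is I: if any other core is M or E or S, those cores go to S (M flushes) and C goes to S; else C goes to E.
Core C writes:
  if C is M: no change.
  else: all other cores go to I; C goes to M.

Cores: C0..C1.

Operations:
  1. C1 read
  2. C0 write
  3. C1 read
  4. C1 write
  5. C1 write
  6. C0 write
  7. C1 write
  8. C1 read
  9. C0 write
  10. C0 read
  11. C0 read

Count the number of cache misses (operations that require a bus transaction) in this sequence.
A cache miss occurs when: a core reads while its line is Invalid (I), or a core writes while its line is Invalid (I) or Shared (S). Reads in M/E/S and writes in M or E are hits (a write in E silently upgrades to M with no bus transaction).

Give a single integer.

Answer: 7

Derivation:
Op 1: C1 read [C1 read from I: no other sharers -> C1=E (exclusive)] -> [I,E] [MISS #1: read from I]
Op 2: C0 write [C0 write: invalidate ['C1=E'] -> C0=M] -> [M,I] [MISS #2: write from I]
Op 3: C1 read [C1 read from I: others=['C0=M'] -> C1=S, others downsized to S] -> [S,S] [MISS #3: read from I]
Op 4: C1 write [C1 write: invalidate ['C0=S'] -> C1=M] -> [I,M] [MISS #4: write from S]
Op 5: C1 write [C1 write: already M (modified), no change] -> [I,M] [hit: write from M]
Op 6: C0 write [C0 write: invalidate ['C1=M'] -> C0=M] -> [M,I] [MISS #5: write from I]
Op 7: C1 write [C1 write: invalidate ['C0=M'] -> C1=M] -> [I,M] [MISS #6: write from I]
Op 8: C1 read [C1 read: already in M, no change] -> [I,M] [hit: read from M]
Op 9: C0 write [C0 write: invalidate ['C1=M'] -> C0=M] -> [M,I] [MISS #7: write from I]
Op 10: C0 read [C0 read: already in M, no change] -> [M,I] [hit: read from M]
Op 11: C0 read [C0 read: already in M, no change] -> [M,I] [hit: read from M]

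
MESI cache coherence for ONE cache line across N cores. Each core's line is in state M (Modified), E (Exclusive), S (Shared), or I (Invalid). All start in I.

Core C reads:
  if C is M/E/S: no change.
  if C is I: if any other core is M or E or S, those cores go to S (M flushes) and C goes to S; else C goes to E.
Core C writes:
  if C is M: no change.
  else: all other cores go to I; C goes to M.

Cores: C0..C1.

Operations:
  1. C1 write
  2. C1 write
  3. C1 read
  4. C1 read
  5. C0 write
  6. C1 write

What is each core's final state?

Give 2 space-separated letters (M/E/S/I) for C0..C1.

Op 1: C1 write [C1 write: invalidate none -> C1=M] -> [I,M]
Op 2: C1 write [C1 write: already M (modified), no change] -> [I,M]
Op 3: C1 read [C1 read: already in M, no change] -> [I,M]
Op 4: C1 read [C1 read: already in M, no change] -> [I,M]
Op 5: C0 write [C0 write: invalidate ['C1=M'] -> C0=M] -> [M,I]
Op 6: C1 write [C1 write: invalidate ['C0=M'] -> C1=M] -> [I,M]

Answer: I M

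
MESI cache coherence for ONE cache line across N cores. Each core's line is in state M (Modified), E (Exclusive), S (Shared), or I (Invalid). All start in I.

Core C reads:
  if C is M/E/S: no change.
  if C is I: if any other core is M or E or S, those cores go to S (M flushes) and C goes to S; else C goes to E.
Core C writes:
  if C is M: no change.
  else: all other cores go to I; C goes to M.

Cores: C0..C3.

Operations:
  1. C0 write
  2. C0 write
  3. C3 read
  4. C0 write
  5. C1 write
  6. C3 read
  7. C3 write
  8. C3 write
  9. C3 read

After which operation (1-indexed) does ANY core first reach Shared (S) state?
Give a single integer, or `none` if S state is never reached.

Op 1: C0 write [C0 write: invalidate none -> C0=M] -> [M,I,I,I]
Op 2: C0 write [C0 write: already M (modified), no change] -> [M,I,I,I]
Op 3: C3 read [C3 read from I: others=['C0=M'] -> C3=S, others downsized to S] -> [S,I,I,S]
  -> First S state at op 3; remaining ops need not be traced.

Answer: 3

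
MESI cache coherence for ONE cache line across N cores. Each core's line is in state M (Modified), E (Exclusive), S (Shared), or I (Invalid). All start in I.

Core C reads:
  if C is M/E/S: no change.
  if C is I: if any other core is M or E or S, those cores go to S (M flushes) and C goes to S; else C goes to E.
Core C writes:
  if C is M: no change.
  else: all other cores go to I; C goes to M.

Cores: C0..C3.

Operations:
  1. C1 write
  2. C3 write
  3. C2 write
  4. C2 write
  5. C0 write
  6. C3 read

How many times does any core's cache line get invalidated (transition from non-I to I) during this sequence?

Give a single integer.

Op 1: C1 write [C1 write: invalidate none -> C1=M] -> [I,M,I,I] (invalidations this op: 0; running total: 0)
Op 2: C3 write [C3 write: invalidate ['C1=M'] -> C3=M] -> [I,I,I,M] (invalidations this op: 1; running total: 1)
Op 3: C2 write [C2 write: invalidate ['C3=M'] -> C2=M] -> [I,I,M,I] (invalidations this op: 1; running total: 2)
Op 4: C2 write [C2 write: already M (modified), no change] -> [I,I,M,I] (invalidations this op: 0; running total: 2)
Op 5: C0 write [C0 write: invalidate ['C2=M'] -> C0=M] -> [M,I,I,I] (invalidations this op: 1; running total: 3)
Op 6: C3 read [C3 read from I: others=['C0=M'] -> C3=S, others downsized to S] -> [S,I,I,S] (invalidations this op: 0; running total: 3)

Answer: 3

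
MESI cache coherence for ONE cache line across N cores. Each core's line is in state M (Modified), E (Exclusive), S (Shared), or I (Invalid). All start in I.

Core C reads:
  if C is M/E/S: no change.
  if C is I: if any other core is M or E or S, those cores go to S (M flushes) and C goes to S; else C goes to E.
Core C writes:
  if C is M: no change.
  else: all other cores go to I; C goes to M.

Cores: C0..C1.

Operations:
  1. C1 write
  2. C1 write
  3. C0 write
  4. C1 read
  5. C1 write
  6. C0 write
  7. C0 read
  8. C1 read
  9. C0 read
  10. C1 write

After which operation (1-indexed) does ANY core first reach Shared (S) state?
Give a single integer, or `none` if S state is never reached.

Op 1: C1 write [C1 write: invalidate none -> C1=M] -> [I,M]
Op 2: C1 write [C1 write: already M (modified), no change] -> [I,M]
Op 3: C0 write [C0 write: invalidate ['C1=M'] -> C0=M] -> [M,I]
Op 4: C1 read [C1 read from I: others=['C0=M'] -> C1=S, others downsized to S] -> [S,S]
  -> First S state at op 4; remaining ops need not be traced.

Answer: 4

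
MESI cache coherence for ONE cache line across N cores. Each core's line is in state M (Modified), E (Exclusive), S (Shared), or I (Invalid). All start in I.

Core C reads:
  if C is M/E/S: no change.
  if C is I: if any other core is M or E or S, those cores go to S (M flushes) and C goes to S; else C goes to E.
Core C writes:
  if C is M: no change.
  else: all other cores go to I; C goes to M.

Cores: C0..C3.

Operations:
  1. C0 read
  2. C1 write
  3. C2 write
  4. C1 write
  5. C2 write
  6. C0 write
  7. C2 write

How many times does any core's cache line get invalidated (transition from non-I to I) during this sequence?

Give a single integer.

Answer: 6

Derivation:
Op 1: C0 read [C0 read from I: no other sharers -> C0=E (exclusive)] -> [E,I,I,I] (invalidations this op: 0; running total: 0)
Op 2: C1 write [C1 write: invalidate ['C0=E'] -> C1=M] -> [I,M,I,I] (invalidations this op: 1; running total: 1)
Op 3: C2 write [C2 write: invalidate ['C1=M'] -> C2=M] -> [I,I,M,I] (invalidations this op: 1; running total: 2)
Op 4: C1 write [C1 write: invalidate ['C2=M'] -> C1=M] -> [I,M,I,I] (invalidations this op: 1; running total: 3)
Op 5: C2 write [C2 write: invalidate ['C1=M'] -> C2=M] -> [I,I,M,I] (invalidations this op: 1; running total: 4)
Op 6: C0 write [C0 write: invalidate ['C2=M'] -> C0=M] -> [M,I,I,I] (invalidations this op: 1; running total: 5)
Op 7: C2 write [C2 write: invalidate ['C0=M'] -> C2=M] -> [I,I,M,I] (invalidations this op: 1; running total: 6)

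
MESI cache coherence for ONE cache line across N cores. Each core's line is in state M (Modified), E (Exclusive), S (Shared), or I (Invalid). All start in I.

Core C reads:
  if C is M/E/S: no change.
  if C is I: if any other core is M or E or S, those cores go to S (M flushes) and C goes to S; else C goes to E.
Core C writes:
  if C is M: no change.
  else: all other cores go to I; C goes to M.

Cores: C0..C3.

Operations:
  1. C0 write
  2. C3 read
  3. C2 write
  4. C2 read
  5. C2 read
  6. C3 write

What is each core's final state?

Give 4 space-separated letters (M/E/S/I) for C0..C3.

Answer: I I I M

Derivation:
Op 1: C0 write [C0 write: invalidate none -> C0=M] -> [M,I,I,I]
Op 2: C3 read [C3 read from I: others=['C0=M'] -> C3=S, others downsized to S] -> [S,I,I,S]
Op 3: C2 write [C2 write: invalidate ['C0=S', 'C3=S'] -> C2=M] -> [I,I,M,I]
Op 4: C2 read [C2 read: already in M, no change] -> [I,I,M,I]
Op 5: C2 read [C2 read: already in M, no change] -> [I,I,M,I]
Op 6: C3 write [C3 write: invalidate ['C2=M'] -> C3=M] -> [I,I,I,M]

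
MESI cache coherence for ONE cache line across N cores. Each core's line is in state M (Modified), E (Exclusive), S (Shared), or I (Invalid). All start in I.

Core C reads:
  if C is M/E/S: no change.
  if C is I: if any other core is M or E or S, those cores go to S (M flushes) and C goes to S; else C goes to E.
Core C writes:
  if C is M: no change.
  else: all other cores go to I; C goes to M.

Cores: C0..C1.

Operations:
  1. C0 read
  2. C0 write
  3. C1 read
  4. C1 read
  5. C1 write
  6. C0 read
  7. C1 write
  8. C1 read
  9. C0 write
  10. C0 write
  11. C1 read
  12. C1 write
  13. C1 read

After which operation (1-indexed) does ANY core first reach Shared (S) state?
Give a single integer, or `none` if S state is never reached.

Answer: 3

Derivation:
Op 1: C0 read [C0 read from I: no other sharers -> C0=E (exclusive)] -> [E,I]
Op 2: C0 write [C0 write: invalidate none -> C0=M] -> [M,I]
Op 3: C1 read [C1 read from I: others=['C0=M'] -> C1=S, others downsized to S] -> [S,S]
  -> First S state at op 3; remaining ops need not be traced.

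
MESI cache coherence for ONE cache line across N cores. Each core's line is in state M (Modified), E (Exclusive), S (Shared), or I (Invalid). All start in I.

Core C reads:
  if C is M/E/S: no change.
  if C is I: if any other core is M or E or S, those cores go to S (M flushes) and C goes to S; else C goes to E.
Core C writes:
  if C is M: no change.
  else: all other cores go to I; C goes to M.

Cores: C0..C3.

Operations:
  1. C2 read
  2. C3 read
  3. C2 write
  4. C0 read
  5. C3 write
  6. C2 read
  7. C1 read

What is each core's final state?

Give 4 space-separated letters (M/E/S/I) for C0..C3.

Answer: I S S S

Derivation:
Op 1: C2 read [C2 read from I: no other sharers -> C2=E (exclusive)] -> [I,I,E,I]
Op 2: C3 read [C3 read from I: others=['C2=E'] -> C3=S, others downsized to S] -> [I,I,S,S]
Op 3: C2 write [C2 write: invalidate ['C3=S'] -> C2=M] -> [I,I,M,I]
Op 4: C0 read [C0 read from I: others=['C2=M'] -> C0=S, others downsized to S] -> [S,I,S,I]
Op 5: C3 write [C3 write: invalidate ['C0=S', 'C2=S'] -> C3=M] -> [I,I,I,M]
Op 6: C2 read [C2 read from I: others=['C3=M'] -> C2=S, others downsized to S] -> [I,I,S,S]
Op 7: C1 read [C1 read from I: others=['C2=S', 'C3=S'] -> C1=S, others downsized to S] -> [I,S,S,S]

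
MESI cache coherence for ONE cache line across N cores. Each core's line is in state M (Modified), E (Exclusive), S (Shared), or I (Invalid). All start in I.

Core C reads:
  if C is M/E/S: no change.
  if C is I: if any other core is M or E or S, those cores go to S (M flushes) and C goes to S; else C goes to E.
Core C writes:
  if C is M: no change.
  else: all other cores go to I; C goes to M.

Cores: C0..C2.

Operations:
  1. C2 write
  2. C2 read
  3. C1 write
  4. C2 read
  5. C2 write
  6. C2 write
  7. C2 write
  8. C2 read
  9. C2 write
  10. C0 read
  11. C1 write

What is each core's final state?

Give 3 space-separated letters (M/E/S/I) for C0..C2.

Op 1: C2 write [C2 write: invalidate none -> C2=M] -> [I,I,M]
Op 2: C2 read [C2 read: already in M, no change] -> [I,I,M]
Op 3: C1 write [C1 write: invalidate ['C2=M'] -> C1=M] -> [I,M,I]
Op 4: C2 read [C2 read from I: others=['C1=M'] -> C2=S, others downsized to S] -> [I,S,S]
Op 5: C2 write [C2 write: invalidate ['C1=S'] -> C2=M] -> [I,I,M]
Op 6: C2 write [C2 write: already M (modified), no change] -> [I,I,M]
Op 7: C2 write [C2 write: already M (modified), no change] -> [I,I,M]
Op 8: C2 read [C2 read: already in M, no change] -> [I,I,M]
Op 9: C2 write [C2 write: already M (modified), no change] -> [I,I,M]
Op 10: C0 read [C0 read from I: others=['C2=M'] -> C0=S, others downsized to S] -> [S,I,S]
Op 11: C1 write [C1 write: invalidate ['C0=S', 'C2=S'] -> C1=M] -> [I,M,I]

Answer: I M I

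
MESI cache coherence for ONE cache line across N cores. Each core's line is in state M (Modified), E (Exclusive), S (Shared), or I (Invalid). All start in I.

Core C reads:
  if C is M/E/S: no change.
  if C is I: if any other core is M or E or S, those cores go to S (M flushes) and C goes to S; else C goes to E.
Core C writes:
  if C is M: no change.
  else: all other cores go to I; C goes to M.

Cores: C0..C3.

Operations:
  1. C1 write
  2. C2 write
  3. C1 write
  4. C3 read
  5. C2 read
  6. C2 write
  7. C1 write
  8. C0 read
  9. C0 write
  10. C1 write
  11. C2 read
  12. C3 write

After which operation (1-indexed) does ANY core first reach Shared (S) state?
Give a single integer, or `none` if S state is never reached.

Op 1: C1 write [C1 write: invalidate none -> C1=M] -> [I,M,I,I]
Op 2: C2 write [C2 write: invalidate ['C1=M'] -> C2=M] -> [I,I,M,I]
Op 3: C1 write [C1 write: invalidate ['C2=M'] -> C1=M] -> [I,M,I,I]
Op 4: C3 read [C3 read from I: others=['C1=M'] -> C3=S, others downsized to S] -> [I,S,I,S]
  -> First S state at op 4; remaining ops need not be traced.

Answer: 4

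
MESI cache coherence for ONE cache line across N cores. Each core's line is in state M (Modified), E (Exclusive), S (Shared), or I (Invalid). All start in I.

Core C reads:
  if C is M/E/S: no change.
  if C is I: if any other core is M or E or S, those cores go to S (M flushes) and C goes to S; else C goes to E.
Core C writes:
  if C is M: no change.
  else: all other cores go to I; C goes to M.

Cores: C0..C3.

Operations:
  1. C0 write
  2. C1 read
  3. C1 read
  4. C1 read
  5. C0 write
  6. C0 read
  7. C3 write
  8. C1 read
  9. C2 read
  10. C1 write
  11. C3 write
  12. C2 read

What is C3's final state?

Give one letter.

Answer: S

Derivation:
Op 1: C0 write [C0 write: invalidate none -> C0=M] -> [M,I,I,I]
Op 2: C1 read [C1 read from I: others=['C0=M'] -> C1=S, others downsized to S] -> [S,S,I,I]
Op 3: C1 read [C1 read: already in S, no change] -> [S,S,I,I]
Op 4: C1 read [C1 read: already in S, no change] -> [S,S,I,I]
Op 5: C0 write [C0 write: invalidate ['C1=S'] -> C0=M] -> [M,I,I,I]
Op 6: C0 read [C0 read: already in M, no change] -> [M,I,I,I]
Op 7: C3 write [C3 write: invalidate ['C0=M'] -> C3=M] -> [I,I,I,M]
Op 8: C1 read [C1 read from I: others=['C3=M'] -> C1=S, others downsized to S] -> [I,S,I,S]
Op 9: C2 read [C2 read from I: others=['C1=S', 'C3=S'] -> C2=S, others downsized to S] -> [I,S,S,S]
Op 10: C1 write [C1 write: invalidate ['C2=S', 'C3=S'] -> C1=M] -> [I,M,I,I]
Op 11: C3 write [C3 write: invalidate ['C1=M'] -> C3=M] -> [I,I,I,M]
Op 12: C2 read [C2 read from I: others=['C3=M'] -> C2=S, others downsized to S] -> [I,I,S,S]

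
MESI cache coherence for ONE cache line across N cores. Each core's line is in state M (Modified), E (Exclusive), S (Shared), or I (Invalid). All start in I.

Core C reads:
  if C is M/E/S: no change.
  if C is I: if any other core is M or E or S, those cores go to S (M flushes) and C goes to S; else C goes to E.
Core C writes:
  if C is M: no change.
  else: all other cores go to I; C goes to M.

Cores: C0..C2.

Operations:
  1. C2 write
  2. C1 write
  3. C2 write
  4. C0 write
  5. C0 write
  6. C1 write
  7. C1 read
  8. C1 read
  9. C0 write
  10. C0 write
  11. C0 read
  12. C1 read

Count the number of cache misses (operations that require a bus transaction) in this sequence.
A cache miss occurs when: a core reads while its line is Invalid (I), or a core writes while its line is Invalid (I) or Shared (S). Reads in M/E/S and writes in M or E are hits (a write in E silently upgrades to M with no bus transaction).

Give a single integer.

Answer: 7

Derivation:
Op 1: C2 write [C2 write: invalidate none -> C2=M] -> [I,I,M] [MISS #1: write from I]
Op 2: C1 write [C1 write: invalidate ['C2=M'] -> C1=M] -> [I,M,I] [MISS #2: write from I]
Op 3: C2 write [C2 write: invalidate ['C1=M'] -> C2=M] -> [I,I,M] [MISS #3: write from I]
Op 4: C0 write [C0 write: invalidate ['C2=M'] -> C0=M] -> [M,I,I] [MISS #4: write from I]
Op 5: C0 write [C0 write: already M (modified), no change] -> [M,I,I] [hit: write from M]
Op 6: C1 write [C1 write: invalidate ['C0=M'] -> C1=M] -> [I,M,I] [MISS #5: write from I]
Op 7: C1 read [C1 read: already in M, no change] -> [I,M,I] [hit: read from M]
Op 8: C1 read [C1 read: already in M, no change] -> [I,M,I] [hit: read from M]
Op 9: C0 write [C0 write: invalidate ['C1=M'] -> C0=M] -> [M,I,I] [MISS #6: write from I]
Op 10: C0 write [C0 write: already M (modified), no change] -> [M,I,I] [hit: write from M]
Op 11: C0 read [C0 read: already in M, no change] -> [M,I,I] [hit: read from M]
Op 12: C1 read [C1 read from I: others=['C0=M'] -> C1=S, others downsized to S] -> [S,S,I] [MISS #7: read from I]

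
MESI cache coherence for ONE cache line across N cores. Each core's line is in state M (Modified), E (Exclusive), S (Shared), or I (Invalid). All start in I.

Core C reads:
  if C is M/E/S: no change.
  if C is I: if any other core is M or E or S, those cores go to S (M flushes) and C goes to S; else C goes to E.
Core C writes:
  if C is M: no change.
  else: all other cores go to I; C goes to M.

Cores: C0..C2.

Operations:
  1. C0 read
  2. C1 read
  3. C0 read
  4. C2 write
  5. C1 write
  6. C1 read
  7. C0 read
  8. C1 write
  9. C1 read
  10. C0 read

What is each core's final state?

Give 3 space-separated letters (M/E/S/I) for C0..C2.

Op 1: C0 read [C0 read from I: no other sharers -> C0=E (exclusive)] -> [E,I,I]
Op 2: C1 read [C1 read from I: others=['C0=E'] -> C1=S, others downsized to S] -> [S,S,I]
Op 3: C0 read [C0 read: already in S, no change] -> [S,S,I]
Op 4: C2 write [C2 write: invalidate ['C0=S', 'C1=S'] -> C2=M] -> [I,I,M]
Op 5: C1 write [C1 write: invalidate ['C2=M'] -> C1=M] -> [I,M,I]
Op 6: C1 read [C1 read: already in M, no change] -> [I,M,I]
Op 7: C0 read [C0 read from I: others=['C1=M'] -> C0=S, others downsized to S] -> [S,S,I]
Op 8: C1 write [C1 write: invalidate ['C0=S'] -> C1=M] -> [I,M,I]
Op 9: C1 read [C1 read: already in M, no change] -> [I,M,I]
Op 10: C0 read [C0 read from I: others=['C1=M'] -> C0=S, others downsized to S] -> [S,S,I]

Answer: S S I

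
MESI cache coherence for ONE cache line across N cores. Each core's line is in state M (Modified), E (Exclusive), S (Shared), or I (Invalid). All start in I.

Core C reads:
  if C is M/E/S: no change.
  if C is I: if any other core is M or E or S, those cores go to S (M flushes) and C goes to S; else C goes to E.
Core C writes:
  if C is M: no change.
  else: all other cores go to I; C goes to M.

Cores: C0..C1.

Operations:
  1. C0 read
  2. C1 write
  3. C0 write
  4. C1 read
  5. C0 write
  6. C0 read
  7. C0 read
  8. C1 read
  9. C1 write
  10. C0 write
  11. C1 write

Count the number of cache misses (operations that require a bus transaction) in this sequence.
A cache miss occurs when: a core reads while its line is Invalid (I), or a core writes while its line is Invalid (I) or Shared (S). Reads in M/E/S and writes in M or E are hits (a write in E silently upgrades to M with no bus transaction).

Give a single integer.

Op 1: C0 read [C0 read from I: no other sharers -> C0=E (exclusive)] -> [E,I] [MISS #1: read from I]
Op 2: C1 write [C1 write: invalidate ['C0=E'] -> C1=M] -> [I,M] [MISS #2: write from I]
Op 3: C0 write [C0 write: invalidate ['C1=M'] -> C0=M] -> [M,I] [MISS #3: write from I]
Op 4: C1 read [C1 read from I: others=['C0=M'] -> C1=S, others downsized to S] -> [S,S] [MISS #4: read from I]
Op 5: C0 write [C0 write: invalidate ['C1=S'] -> C0=M] -> [M,I] [MISS #5: write from S]
Op 6: C0 read [C0 read: already in M, no change] -> [M,I] [hit: read from M]
Op 7: C0 read [C0 read: already in M, no change] -> [M,I] [hit: read from M]
Op 8: C1 read [C1 read from I: others=['C0=M'] -> C1=S, others downsized to S] -> [S,S] [MISS #6: read from I]
Op 9: C1 write [C1 write: invalidate ['C0=S'] -> C1=M] -> [I,M] [MISS #7: write from S]
Op 10: C0 write [C0 write: invalidate ['C1=M'] -> C0=M] -> [M,I] [MISS #8: write from I]
Op 11: C1 write [C1 write: invalidate ['C0=M'] -> C1=M] -> [I,M] [MISS #9: write from I]

Answer: 9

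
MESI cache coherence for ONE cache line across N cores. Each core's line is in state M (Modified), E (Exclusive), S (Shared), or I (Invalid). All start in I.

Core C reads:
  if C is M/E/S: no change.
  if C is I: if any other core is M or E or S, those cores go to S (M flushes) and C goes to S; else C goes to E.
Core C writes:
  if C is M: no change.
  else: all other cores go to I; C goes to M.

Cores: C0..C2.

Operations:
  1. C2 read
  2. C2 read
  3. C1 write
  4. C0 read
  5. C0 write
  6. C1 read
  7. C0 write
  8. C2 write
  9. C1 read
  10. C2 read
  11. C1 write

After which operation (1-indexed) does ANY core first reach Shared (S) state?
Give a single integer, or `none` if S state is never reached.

Answer: 4

Derivation:
Op 1: C2 read [C2 read from I: no other sharers -> C2=E (exclusive)] -> [I,I,E]
Op 2: C2 read [C2 read: already in E, no change] -> [I,I,E]
Op 3: C1 write [C1 write: invalidate ['C2=E'] -> C1=M] -> [I,M,I]
Op 4: C0 read [C0 read from I: others=['C1=M'] -> C0=S, others downsized to S] -> [S,S,I]
  -> First S state at op 4; remaining ops need not be traced.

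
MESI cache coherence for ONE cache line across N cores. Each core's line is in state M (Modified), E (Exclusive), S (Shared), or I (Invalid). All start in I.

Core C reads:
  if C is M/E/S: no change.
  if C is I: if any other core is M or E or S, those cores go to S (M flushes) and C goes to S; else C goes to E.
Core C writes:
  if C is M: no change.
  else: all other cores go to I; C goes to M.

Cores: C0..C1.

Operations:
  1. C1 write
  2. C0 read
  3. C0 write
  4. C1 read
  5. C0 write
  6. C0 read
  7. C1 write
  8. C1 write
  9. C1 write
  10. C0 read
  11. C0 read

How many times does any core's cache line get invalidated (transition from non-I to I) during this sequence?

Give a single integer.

Op 1: C1 write [C1 write: invalidate none -> C1=M] -> [I,M] (invalidations this op: 0; running total: 0)
Op 2: C0 read [C0 read from I: others=['C1=M'] -> C0=S, others downsized to S] -> [S,S] (invalidations this op: 0; running total: 0)
Op 3: C0 write [C0 write: invalidate ['C1=S'] -> C0=M] -> [M,I] (invalidations this op: 1; running total: 1)
Op 4: C1 read [C1 read from I: others=['C0=M'] -> C1=S, others downsized to S] -> [S,S] (invalidations this op: 0; running total: 1)
Op 5: C0 write [C0 write: invalidate ['C1=S'] -> C0=M] -> [M,I] (invalidations this op: 1; running total: 2)
Op 6: C0 read [C0 read: already in M, no change] -> [M,I] (invalidations this op: 0; running total: 2)
Op 7: C1 write [C1 write: invalidate ['C0=M'] -> C1=M] -> [I,M] (invalidations this op: 1; running total: 3)
Op 8: C1 write [C1 write: already M (modified), no change] -> [I,M] (invalidations this op: 0; running total: 3)
Op 9: C1 write [C1 write: already M (modified), no change] -> [I,M] (invalidations this op: 0; running total: 3)
Op 10: C0 read [C0 read from I: others=['C1=M'] -> C0=S, others downsized to S] -> [S,S] (invalidations this op: 0; running total: 3)
Op 11: C0 read [C0 read: already in S, no change] -> [S,S] (invalidations this op: 0; running total: 3)

Answer: 3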